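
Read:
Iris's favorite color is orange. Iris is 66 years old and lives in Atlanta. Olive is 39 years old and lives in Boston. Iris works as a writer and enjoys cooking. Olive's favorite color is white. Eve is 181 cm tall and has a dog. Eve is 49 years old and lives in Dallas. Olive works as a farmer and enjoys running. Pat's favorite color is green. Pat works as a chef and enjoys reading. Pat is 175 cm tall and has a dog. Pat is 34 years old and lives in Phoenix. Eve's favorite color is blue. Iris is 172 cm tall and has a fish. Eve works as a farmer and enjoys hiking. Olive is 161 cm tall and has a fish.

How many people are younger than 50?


Filter: 3

3


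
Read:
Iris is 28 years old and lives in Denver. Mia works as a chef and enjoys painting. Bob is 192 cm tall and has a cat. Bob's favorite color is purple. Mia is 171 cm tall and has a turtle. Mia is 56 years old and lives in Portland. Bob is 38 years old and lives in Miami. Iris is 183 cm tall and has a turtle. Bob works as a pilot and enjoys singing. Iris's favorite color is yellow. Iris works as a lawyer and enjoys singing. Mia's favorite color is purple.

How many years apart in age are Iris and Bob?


28 vs 38, diff = 10

10


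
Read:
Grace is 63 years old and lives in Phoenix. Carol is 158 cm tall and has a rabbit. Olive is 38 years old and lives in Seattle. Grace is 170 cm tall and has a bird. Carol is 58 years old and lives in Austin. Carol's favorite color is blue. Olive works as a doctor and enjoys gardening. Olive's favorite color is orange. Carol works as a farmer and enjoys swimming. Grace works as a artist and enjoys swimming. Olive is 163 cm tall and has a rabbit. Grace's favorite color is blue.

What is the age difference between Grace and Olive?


|63 - 38| = 25

25


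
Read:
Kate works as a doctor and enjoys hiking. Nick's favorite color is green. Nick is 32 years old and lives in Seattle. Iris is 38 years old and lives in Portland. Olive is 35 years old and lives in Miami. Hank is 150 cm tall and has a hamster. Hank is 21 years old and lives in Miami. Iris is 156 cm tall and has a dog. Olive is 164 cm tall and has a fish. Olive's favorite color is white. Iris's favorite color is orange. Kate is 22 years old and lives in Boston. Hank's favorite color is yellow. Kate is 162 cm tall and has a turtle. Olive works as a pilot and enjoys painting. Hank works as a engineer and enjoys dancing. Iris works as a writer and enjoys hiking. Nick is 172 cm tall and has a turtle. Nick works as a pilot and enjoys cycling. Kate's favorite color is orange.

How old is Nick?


Nick is 32 years old

32


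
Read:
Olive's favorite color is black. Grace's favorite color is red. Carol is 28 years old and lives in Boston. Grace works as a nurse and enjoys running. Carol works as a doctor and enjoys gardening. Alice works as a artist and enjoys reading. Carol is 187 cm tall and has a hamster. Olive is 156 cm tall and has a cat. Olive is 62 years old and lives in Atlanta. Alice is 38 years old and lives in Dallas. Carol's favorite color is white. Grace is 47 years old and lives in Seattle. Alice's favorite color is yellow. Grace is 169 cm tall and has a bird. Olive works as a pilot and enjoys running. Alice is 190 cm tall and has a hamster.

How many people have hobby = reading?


Count: 1

1


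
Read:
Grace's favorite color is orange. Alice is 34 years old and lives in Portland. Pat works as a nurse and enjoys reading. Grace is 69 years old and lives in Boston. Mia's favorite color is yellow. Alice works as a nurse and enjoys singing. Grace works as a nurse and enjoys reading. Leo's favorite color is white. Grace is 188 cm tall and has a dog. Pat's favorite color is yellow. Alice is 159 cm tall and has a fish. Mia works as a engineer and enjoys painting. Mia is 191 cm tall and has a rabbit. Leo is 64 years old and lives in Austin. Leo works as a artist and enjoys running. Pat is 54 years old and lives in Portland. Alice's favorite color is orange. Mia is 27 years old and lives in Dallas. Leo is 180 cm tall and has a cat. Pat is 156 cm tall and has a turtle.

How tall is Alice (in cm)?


Alice is 159 cm tall

159


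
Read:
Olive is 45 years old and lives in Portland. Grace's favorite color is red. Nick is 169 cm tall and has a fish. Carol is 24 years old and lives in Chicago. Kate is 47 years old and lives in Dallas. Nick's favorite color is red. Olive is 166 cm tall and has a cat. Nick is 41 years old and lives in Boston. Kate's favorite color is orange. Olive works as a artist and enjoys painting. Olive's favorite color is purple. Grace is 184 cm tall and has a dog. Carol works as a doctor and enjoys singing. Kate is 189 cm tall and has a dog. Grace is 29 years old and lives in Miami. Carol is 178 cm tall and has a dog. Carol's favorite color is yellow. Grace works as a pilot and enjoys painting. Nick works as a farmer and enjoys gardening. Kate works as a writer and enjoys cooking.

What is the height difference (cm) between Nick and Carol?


|169 - 178| = 9

9


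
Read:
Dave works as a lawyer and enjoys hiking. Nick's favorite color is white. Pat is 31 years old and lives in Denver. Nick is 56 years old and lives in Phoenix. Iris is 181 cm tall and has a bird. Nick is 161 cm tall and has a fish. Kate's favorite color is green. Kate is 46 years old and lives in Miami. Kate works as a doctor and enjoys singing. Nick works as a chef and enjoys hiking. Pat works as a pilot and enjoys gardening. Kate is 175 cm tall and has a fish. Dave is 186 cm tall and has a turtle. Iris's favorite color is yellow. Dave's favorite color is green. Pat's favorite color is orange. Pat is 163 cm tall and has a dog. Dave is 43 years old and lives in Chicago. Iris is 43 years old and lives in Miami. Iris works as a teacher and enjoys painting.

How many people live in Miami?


Count in Miami: 2

2


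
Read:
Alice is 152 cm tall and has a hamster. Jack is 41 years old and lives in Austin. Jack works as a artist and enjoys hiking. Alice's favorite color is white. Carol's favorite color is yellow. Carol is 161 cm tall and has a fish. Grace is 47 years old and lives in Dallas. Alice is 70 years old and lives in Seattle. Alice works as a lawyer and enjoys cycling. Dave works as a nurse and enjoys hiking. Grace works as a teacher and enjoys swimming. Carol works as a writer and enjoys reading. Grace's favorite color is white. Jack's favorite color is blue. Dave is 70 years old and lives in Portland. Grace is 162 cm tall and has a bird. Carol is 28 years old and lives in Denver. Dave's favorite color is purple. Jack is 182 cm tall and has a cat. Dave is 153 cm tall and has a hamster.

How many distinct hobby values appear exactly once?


Unique hobby values: 3

3


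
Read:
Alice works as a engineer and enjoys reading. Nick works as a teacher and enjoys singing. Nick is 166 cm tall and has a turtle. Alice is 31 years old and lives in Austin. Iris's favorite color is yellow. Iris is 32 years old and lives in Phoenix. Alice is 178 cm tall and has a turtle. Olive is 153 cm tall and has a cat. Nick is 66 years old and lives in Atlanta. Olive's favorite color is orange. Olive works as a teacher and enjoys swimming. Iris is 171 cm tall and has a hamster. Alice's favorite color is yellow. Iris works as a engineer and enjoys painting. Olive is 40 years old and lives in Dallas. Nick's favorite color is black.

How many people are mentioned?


People: Nick, Olive, Iris, Alice. Count = 4

4


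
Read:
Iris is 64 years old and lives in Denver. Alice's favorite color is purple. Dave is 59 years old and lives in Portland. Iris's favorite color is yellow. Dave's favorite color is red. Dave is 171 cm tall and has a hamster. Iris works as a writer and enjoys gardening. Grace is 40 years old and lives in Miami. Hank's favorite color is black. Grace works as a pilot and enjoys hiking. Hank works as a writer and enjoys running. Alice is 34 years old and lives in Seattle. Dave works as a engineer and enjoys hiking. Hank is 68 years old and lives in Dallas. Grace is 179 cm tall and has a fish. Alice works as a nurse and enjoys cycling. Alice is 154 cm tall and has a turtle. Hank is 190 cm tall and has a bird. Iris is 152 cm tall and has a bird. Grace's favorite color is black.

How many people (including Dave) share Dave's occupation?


Dave is a engineer. Count = 1

1


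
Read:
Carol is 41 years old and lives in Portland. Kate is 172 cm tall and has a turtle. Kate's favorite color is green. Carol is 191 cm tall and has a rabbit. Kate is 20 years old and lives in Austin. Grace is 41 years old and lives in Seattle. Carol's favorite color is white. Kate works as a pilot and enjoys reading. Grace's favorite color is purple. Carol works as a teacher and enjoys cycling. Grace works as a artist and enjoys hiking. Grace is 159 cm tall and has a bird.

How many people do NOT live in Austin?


Not in Austin: 2

2


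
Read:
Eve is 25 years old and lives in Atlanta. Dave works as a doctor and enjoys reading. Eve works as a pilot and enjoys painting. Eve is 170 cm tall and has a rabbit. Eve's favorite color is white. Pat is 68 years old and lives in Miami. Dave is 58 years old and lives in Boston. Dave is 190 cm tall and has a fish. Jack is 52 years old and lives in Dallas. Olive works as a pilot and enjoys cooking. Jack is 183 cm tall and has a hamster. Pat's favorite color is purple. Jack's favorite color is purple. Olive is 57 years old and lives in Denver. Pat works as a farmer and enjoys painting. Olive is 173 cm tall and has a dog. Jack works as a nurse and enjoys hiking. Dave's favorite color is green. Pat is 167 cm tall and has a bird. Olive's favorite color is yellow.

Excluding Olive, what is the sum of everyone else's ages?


Sum (excluding Olive): 203

203


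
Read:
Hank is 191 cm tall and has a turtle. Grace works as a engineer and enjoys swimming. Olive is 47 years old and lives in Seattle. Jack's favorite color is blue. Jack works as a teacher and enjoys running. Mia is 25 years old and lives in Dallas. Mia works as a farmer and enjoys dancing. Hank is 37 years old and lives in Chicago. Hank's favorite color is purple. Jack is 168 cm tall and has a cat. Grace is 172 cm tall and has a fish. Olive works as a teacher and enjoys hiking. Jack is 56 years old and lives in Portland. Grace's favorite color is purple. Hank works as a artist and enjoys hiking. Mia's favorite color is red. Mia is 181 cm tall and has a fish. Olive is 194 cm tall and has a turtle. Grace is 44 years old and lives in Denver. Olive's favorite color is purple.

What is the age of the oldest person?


Oldest: Jack at 56

56


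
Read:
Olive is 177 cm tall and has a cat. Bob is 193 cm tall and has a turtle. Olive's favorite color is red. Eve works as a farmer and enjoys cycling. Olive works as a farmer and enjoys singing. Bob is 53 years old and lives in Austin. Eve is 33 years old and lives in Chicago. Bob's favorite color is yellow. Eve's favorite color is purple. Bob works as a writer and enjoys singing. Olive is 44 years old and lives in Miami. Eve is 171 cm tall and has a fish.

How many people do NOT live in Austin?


Not in Austin: 2

2


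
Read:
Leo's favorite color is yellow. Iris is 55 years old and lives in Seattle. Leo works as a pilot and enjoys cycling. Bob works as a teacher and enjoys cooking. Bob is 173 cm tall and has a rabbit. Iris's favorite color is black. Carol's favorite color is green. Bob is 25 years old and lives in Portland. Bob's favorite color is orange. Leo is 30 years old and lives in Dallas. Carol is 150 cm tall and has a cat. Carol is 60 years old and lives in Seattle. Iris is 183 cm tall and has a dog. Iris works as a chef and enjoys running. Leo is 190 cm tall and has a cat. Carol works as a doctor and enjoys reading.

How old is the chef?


The chef is Iris, age 55

55


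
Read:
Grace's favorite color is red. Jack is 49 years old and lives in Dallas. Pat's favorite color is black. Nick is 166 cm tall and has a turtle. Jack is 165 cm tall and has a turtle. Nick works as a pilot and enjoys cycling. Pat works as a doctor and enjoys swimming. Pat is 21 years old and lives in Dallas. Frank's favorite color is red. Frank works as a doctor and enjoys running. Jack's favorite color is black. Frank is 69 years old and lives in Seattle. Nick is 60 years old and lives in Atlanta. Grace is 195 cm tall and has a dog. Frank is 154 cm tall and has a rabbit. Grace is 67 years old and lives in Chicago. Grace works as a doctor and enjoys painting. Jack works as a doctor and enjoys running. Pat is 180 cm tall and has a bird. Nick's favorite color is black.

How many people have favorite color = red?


Count: 2

2


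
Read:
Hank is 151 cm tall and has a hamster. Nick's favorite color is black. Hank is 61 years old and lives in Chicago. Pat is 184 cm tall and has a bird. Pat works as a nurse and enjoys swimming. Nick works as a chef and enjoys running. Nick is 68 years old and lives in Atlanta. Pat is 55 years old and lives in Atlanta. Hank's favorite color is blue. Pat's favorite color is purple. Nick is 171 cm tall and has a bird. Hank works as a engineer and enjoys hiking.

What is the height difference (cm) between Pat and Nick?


|184 - 171| = 13

13


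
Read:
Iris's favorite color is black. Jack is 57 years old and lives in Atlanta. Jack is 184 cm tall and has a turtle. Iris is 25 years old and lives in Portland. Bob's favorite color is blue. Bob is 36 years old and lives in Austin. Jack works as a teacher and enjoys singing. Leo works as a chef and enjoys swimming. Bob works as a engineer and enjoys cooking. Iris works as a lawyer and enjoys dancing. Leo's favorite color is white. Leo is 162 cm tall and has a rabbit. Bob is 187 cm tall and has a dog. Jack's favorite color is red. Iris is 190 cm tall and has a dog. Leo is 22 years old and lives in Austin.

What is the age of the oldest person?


Oldest: Jack at 57

57


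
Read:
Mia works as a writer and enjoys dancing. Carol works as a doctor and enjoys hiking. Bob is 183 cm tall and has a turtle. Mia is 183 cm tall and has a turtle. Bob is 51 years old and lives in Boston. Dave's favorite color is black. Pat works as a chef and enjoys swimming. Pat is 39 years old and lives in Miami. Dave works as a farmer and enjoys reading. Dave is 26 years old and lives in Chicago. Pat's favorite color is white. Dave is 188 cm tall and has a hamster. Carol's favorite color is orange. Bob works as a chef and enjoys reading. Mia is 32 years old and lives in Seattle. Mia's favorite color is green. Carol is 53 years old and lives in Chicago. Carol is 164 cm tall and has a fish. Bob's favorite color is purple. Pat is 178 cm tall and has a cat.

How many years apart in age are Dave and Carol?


26 vs 53, diff = 27

27


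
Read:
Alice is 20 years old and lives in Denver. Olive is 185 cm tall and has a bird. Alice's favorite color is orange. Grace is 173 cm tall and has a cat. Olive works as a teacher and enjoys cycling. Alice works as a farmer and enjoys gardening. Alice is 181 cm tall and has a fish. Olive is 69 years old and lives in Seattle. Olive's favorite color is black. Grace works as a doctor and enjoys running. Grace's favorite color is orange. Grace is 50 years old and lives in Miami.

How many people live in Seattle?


Count in Seattle: 1

1


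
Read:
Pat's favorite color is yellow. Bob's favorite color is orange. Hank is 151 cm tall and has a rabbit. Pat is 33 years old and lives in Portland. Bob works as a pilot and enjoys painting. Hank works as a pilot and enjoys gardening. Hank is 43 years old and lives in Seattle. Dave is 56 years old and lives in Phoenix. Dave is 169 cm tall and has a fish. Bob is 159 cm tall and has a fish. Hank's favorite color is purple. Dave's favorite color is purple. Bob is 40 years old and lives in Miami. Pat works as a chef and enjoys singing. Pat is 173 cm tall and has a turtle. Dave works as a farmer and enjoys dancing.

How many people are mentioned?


People: Pat, Dave, Hank, Bob. Count = 4

4


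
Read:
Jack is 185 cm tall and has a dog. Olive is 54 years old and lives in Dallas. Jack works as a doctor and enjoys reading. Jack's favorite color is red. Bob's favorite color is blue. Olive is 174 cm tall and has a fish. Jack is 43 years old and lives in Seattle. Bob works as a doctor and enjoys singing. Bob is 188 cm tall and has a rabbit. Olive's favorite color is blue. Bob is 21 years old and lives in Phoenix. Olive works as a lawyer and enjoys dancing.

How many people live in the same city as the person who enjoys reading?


Person with hobby reading is Jack, city Seattle. Count = 1

1


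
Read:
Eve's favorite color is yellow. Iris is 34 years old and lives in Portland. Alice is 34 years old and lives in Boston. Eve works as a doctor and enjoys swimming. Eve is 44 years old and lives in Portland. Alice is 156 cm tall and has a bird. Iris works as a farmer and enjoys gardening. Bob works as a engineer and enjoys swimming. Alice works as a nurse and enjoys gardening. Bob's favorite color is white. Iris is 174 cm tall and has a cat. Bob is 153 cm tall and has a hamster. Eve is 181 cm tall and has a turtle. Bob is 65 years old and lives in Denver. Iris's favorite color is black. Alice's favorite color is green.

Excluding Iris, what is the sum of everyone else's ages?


Sum (excluding Iris): 143

143


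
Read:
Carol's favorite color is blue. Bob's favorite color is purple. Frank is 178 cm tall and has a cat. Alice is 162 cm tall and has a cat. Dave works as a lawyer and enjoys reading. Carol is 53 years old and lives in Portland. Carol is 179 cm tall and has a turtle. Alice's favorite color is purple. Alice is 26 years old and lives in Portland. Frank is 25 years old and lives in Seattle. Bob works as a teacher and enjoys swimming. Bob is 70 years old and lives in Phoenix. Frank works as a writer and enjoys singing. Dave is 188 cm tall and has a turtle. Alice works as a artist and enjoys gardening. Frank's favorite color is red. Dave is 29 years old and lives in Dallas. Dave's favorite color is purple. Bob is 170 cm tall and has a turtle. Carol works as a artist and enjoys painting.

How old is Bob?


Bob is 70 years old

70


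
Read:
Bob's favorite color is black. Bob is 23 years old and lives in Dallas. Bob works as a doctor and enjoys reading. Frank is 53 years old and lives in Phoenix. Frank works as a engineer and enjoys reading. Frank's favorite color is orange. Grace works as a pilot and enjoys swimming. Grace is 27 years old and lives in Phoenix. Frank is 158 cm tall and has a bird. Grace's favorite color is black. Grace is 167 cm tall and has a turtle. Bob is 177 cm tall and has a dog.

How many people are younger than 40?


Filter: 2

2


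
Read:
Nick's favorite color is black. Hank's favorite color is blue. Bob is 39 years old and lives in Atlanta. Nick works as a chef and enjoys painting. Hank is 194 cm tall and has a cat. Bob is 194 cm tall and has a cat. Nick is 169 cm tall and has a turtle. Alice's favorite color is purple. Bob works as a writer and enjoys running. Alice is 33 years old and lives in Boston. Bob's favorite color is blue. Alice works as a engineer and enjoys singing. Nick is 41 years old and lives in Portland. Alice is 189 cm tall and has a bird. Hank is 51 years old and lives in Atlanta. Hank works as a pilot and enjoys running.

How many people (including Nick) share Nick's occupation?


Nick is a chef. Count = 1

1


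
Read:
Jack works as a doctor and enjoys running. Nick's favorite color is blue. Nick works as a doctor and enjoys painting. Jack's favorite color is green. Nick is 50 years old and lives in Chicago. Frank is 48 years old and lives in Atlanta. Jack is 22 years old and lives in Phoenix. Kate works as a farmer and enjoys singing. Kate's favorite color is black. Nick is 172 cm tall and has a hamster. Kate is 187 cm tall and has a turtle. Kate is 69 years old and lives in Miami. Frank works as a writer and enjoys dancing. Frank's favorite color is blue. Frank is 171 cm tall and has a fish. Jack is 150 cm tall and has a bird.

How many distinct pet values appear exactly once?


Unique pet values: 4

4


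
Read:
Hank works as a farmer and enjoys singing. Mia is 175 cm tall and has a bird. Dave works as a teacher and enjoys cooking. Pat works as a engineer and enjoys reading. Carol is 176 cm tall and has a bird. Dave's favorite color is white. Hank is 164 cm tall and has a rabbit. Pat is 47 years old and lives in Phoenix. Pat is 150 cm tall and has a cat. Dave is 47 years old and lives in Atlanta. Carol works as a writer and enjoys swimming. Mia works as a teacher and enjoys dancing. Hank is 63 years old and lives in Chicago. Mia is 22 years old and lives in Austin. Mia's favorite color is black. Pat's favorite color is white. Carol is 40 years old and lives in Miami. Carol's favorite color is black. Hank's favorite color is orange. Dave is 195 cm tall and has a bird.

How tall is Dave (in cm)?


Dave is 195 cm tall

195


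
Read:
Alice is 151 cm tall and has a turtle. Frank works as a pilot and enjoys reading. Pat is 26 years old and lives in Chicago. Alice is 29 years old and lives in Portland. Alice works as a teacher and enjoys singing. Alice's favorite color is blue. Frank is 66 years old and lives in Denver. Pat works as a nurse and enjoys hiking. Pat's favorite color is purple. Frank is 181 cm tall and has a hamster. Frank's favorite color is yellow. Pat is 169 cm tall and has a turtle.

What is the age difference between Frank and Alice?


|66 - 29| = 37

37


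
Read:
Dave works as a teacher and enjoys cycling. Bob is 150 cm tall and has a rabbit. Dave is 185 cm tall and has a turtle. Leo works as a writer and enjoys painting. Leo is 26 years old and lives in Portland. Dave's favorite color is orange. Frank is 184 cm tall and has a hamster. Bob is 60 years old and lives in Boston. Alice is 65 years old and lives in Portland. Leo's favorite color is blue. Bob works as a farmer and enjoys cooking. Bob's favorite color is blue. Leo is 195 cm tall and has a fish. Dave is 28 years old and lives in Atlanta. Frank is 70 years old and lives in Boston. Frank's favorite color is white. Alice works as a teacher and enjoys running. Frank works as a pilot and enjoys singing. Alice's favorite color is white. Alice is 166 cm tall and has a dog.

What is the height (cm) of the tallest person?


Tallest: Leo at 195 cm

195


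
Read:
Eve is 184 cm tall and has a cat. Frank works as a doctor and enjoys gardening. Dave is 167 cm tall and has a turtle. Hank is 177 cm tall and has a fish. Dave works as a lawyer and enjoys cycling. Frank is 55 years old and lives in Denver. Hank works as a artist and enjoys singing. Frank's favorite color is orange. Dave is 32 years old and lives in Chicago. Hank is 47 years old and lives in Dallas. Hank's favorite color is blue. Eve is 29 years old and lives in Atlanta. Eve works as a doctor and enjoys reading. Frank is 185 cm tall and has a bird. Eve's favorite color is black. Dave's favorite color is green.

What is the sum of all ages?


32+47+29+55 = 163

163


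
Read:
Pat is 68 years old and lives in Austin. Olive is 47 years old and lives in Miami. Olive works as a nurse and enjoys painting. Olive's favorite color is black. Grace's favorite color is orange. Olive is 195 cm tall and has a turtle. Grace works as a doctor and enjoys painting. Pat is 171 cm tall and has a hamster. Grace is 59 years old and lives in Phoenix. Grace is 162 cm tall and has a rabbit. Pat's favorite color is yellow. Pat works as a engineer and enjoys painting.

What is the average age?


Sum=174, n=3, avg=58

58


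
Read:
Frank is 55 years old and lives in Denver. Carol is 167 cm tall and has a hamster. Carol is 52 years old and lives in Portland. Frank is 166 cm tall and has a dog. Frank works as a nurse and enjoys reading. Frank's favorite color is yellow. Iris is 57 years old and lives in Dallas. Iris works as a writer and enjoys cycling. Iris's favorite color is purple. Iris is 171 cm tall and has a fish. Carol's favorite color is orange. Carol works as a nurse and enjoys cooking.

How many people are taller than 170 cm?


Taller than 170: 1

1


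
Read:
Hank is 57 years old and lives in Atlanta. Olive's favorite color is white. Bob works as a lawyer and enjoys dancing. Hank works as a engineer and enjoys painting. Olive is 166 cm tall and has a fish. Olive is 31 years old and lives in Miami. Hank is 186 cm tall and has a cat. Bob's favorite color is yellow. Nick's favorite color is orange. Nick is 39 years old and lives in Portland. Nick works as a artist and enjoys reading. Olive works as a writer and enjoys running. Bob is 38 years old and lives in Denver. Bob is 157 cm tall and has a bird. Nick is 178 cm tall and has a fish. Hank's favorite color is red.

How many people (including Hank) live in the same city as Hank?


Hank lives in Atlanta. Count = 1

1


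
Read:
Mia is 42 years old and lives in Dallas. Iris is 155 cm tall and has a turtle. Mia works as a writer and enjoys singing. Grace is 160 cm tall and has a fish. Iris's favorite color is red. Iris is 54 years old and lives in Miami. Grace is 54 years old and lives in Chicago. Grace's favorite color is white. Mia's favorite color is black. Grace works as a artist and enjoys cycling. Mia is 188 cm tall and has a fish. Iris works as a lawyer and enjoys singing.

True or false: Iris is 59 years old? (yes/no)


Iris is actually 54. no

no


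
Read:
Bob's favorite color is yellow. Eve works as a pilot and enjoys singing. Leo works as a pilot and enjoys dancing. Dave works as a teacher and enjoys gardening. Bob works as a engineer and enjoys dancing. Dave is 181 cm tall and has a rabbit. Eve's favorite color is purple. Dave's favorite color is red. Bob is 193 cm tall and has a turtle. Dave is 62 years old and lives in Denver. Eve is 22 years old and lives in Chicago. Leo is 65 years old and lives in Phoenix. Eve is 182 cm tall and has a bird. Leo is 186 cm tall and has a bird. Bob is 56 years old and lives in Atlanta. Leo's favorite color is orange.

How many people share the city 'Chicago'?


Count: 1

1


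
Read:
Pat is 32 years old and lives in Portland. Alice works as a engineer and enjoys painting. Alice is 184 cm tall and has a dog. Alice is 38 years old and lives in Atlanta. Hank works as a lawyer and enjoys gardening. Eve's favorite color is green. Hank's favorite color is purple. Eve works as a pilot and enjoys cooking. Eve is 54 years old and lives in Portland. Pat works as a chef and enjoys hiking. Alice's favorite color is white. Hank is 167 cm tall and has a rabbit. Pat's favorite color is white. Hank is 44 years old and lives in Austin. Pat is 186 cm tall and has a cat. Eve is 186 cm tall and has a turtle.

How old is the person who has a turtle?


Person with turtle is Eve, age 54

54


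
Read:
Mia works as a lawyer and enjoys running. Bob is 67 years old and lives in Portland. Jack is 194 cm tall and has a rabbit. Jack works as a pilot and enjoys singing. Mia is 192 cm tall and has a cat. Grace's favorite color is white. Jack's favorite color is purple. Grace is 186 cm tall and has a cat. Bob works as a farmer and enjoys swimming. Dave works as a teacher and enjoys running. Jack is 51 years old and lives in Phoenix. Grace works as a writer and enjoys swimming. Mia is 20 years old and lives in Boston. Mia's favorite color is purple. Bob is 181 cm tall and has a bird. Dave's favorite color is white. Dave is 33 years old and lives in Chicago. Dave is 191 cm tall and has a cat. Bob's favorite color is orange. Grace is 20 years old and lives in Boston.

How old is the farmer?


The farmer is Bob, age 67

67


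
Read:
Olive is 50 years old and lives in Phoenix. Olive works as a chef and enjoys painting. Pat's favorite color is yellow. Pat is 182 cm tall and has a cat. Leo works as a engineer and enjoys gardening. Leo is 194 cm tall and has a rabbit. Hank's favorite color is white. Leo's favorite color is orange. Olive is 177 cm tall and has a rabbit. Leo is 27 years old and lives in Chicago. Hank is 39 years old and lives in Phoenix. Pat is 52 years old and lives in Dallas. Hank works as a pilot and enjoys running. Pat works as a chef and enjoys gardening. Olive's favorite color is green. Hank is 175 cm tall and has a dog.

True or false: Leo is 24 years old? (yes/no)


Leo is actually 27. no

no


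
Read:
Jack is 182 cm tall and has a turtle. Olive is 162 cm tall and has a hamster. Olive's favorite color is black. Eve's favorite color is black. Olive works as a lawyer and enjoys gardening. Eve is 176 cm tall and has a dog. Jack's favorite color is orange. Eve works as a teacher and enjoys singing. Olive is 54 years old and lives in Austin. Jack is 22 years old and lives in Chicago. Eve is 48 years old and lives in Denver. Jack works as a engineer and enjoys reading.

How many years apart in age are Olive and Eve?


54 vs 48, diff = 6

6


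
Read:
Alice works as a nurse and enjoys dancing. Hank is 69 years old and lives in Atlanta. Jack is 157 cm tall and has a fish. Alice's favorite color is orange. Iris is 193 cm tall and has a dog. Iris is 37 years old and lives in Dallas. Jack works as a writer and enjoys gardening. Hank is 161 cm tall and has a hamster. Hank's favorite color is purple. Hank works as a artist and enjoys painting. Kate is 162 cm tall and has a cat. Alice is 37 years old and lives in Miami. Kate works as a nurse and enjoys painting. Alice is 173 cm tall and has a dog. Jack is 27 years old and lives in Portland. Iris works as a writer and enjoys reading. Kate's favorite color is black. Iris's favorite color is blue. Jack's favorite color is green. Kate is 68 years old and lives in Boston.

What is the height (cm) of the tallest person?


Tallest: Iris at 193 cm

193


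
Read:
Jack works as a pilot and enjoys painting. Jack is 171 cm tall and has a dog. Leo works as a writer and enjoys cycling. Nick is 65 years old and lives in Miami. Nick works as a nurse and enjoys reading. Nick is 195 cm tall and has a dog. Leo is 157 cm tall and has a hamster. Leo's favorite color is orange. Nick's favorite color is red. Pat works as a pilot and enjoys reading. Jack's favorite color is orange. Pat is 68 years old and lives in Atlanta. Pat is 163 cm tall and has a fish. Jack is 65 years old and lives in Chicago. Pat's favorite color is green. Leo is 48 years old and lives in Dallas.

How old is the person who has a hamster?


Person with hamster is Leo, age 48

48


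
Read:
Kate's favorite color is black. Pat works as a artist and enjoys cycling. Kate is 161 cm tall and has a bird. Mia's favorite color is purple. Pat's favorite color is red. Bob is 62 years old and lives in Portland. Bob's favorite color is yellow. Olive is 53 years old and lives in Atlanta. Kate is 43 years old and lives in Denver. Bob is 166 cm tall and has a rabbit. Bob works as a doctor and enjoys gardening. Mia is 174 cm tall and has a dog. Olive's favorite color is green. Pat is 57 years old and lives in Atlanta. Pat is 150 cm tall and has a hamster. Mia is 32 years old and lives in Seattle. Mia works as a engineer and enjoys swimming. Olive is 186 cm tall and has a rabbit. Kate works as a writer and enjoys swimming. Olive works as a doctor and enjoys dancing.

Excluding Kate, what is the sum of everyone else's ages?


Sum (excluding Kate): 204

204


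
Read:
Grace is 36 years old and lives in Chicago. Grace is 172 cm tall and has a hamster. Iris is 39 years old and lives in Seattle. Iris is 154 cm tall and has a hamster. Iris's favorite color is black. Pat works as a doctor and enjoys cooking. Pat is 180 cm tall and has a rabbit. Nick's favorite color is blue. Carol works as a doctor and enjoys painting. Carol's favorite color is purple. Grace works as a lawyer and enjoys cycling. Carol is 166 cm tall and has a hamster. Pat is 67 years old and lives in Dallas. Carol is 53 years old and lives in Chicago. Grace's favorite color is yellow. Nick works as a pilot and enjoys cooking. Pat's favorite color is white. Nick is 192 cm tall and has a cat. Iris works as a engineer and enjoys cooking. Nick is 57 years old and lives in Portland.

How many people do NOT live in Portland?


Not in Portland: 4

4


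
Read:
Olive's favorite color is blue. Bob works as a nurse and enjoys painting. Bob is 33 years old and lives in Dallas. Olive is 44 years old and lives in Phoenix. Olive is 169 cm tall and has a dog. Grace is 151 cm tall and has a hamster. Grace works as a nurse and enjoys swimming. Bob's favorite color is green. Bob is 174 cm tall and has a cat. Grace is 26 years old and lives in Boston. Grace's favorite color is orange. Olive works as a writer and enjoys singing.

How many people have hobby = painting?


Count: 1

1


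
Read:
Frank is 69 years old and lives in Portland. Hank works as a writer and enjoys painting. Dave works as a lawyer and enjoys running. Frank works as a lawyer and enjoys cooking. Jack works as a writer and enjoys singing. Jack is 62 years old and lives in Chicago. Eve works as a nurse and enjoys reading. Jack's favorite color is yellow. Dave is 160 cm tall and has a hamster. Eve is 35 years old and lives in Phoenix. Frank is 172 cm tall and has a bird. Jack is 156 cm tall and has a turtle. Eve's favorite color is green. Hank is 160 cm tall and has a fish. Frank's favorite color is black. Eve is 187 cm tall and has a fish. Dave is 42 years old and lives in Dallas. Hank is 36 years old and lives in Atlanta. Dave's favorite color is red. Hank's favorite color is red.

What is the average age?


Sum=244, n=5, avg=48.8

48.8


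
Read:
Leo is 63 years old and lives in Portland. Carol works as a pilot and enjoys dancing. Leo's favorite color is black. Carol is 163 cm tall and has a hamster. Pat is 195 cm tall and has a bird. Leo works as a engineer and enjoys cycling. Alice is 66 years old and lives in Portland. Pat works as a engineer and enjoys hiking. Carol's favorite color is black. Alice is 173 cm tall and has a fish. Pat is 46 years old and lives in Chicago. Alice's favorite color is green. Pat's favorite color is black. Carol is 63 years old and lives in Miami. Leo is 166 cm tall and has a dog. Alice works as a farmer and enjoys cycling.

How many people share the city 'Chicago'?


Count: 1

1


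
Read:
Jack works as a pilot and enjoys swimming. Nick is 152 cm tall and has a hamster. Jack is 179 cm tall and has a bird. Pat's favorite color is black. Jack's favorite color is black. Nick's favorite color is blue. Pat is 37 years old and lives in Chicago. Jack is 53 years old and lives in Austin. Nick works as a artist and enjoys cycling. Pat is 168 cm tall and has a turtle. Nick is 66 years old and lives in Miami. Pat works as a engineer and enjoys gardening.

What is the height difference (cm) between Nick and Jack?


|152 - 179| = 27

27


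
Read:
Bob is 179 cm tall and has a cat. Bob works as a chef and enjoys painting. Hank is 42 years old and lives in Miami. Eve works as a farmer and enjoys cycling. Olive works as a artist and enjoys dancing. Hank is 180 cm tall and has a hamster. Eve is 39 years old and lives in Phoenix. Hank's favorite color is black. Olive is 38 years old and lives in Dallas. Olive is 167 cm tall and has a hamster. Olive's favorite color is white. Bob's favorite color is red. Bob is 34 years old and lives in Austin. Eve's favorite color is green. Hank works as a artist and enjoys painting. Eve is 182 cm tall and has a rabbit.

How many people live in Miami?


Count in Miami: 1

1


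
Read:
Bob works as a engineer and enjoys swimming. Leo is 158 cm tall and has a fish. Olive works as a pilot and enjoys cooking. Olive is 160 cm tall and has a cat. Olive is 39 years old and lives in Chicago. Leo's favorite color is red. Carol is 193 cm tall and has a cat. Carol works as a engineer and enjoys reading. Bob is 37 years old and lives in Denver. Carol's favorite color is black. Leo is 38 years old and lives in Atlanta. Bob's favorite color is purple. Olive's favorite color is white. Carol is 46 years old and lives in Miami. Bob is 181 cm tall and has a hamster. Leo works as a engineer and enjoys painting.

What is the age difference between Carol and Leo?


|46 - 38| = 8

8


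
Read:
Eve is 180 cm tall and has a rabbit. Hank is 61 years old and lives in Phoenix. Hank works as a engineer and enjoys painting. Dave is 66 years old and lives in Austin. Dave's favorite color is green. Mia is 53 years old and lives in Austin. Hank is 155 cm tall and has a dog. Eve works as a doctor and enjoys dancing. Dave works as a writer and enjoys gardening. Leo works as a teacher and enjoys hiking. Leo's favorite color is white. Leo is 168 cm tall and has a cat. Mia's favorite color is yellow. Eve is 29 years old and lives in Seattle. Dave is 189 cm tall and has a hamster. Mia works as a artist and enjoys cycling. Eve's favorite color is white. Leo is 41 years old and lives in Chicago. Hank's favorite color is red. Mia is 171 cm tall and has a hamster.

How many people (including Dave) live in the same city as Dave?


Dave lives in Austin. Count = 2

2


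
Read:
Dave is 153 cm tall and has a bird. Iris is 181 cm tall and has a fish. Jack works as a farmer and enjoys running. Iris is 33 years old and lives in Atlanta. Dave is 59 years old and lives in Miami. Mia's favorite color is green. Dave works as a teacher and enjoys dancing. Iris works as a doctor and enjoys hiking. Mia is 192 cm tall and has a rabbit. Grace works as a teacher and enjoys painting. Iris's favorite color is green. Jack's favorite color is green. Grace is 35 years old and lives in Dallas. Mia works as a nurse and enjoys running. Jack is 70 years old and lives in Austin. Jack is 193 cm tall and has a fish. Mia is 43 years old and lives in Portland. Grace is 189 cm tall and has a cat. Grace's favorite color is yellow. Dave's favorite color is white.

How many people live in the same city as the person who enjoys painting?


Person with hobby painting is Grace, city Dallas. Count = 1

1


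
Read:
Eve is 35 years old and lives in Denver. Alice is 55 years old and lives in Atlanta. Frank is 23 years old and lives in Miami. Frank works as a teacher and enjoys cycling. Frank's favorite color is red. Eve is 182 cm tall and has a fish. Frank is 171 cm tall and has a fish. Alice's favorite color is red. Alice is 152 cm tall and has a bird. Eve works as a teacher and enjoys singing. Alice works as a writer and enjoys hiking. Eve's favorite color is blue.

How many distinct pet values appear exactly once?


Unique pet values: 1

1


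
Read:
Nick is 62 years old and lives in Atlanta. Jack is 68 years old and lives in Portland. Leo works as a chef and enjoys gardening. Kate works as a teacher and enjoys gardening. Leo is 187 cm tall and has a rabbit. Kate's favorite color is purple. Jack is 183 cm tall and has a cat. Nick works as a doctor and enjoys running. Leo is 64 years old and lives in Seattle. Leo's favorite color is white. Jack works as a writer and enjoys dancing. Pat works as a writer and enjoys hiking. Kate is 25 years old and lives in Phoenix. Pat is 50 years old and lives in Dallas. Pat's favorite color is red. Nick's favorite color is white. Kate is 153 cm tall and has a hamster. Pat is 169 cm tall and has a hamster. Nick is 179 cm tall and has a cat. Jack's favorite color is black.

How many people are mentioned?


People: Pat, Kate, Jack, Nick, Leo. Count = 5

5


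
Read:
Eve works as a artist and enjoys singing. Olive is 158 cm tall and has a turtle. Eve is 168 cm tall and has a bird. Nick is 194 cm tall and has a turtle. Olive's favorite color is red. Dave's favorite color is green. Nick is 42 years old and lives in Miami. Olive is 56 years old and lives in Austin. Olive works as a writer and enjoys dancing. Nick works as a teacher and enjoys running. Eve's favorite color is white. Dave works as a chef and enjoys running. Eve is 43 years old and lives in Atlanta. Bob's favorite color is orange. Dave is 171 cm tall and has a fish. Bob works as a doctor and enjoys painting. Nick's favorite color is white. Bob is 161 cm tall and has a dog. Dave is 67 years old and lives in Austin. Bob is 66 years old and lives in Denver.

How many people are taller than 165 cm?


Taller than 165: 3

3
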